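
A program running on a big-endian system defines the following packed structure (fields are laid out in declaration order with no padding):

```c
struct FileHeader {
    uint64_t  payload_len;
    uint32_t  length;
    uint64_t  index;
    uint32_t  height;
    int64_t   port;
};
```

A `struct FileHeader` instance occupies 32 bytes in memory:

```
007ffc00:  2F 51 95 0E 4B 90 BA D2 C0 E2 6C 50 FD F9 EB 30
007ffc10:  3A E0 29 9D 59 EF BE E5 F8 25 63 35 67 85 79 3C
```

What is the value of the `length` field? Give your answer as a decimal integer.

3236064336

`length` follows `payload_len` (8 bytes), so it starts at byte offset 8 and occupies 4 bytes.
Bytes at offsets 8..11: C0 E2 6C 50.
In big-endian order the high byte comes first in memory.
The bytes are already most-significant first: 0xC0E26C50.
0xC0E26C50 = 3236064336.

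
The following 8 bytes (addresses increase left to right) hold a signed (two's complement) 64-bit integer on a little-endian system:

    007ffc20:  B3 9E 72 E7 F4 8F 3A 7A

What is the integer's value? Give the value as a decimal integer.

Little-endian stores the least-significant byte at the lowest address.
Reassemble most-significant byte first: 7A 3A 8F F4 E7 72 9E B3 → 0x7A3A8FF4E7729EB3.
0x7A3A8FF4E7729EB3 = 8807510303294267059.

8807510303294267059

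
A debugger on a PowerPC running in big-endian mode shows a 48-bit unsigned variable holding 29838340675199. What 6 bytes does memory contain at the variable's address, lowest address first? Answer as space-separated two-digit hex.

1B 23 47 B2 56 7F

29838340675199 in hexadecimal, padded to 48 bits, is 0x1B2347B2567F.
Split into bytes (most-significant first): 1B 23 47 B2 56 7F.
Big-endian: lowest address holds the most-significant byte.
So the memory order matches the most-significant-first order: 1B 23 47 B2 56 7F.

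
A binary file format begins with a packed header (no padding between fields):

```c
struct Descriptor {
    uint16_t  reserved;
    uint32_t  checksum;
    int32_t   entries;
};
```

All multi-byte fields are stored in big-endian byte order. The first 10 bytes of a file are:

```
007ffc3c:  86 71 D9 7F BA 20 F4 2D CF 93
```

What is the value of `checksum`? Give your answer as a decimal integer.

3649026592

`checksum` follows `reserved` (2 bytes), so it starts at byte offset 2 and occupies 4 bytes.
Bytes at offsets 2..5: D9 7F BA 20.
Big-endian: lowest address holds the most-significant byte.
The bytes are already most-significant first: 0xD97FBA20.
0xD97FBA20 = 3649026592.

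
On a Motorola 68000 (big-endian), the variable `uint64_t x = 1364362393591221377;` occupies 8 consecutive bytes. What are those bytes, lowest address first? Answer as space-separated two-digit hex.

12 EF 30 5E 46 E8 0C 81

1364362393591221377 in hexadecimal, padded to 64 bits, is 0x12EF305E46E80C81.
Split into bytes (most-significant first): 12 EF 30 5E 46 E8 0C 81.
In big-endian order the high byte comes first in memory.
So the memory order matches the most-significant-first order: 12 EF 30 5E 46 E8 0C 81.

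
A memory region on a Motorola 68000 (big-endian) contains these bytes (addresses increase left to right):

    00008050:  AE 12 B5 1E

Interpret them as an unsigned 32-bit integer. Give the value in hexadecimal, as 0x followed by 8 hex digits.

Big-endian: lowest address holds the most-significant byte.
The bytes are already most-significant first: 0xAE12B51E.

0xAE12B51E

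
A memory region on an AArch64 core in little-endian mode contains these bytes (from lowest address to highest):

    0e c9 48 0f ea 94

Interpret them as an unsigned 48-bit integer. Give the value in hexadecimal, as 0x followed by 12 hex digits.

Little-endian: lowest address holds the least-significant byte.
Reassemble most-significant byte first: 94 EA 0F 48 C9 0E → 0x94EA0F48C90E.

0x94EA0F48C90E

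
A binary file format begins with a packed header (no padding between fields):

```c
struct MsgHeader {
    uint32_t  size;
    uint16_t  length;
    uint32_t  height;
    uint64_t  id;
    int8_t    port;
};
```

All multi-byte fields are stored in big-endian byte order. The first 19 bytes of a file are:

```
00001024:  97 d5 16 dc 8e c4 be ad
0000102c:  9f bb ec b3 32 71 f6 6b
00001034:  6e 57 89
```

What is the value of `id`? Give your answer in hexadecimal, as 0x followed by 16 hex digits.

0xECB33271F66B6E57

`id` follows `size` (4 B), `length` (2 B), `height` (4 B), so it starts at offset 4 + 2 + 4 = 10 and occupies 8 bytes.
Bytes at offsets 10..17: EC B3 32 71 F6 6B 6E 57.
Big-endian stores the most-significant byte at the lowest address.
The bytes are already most-significant first: 0xECB33271F66B6E57.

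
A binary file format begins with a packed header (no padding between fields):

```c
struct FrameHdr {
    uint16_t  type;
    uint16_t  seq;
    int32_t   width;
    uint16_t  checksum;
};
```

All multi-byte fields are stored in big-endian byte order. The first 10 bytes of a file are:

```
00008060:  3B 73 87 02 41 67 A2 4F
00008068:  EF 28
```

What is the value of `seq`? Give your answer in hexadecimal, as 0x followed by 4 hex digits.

`seq` follows `type` (2 bytes), so it starts at byte offset 2 and occupies 2 bytes.
Bytes at offsets 2..3: 87 02.
Big-endian: lowest address holds the most-significant byte.
The bytes are already most-significant first: 0x8702.

0x8702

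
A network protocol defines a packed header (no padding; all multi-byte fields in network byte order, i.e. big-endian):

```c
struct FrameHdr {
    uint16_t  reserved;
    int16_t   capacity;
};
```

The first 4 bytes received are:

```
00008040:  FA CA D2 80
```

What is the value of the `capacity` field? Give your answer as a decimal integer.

-11648

`capacity` follows `reserved` (2 bytes), so it starts at byte offset 2 and occupies 2 bytes.
Bytes at offsets 2..3: D2 80.
Big-endian: lowest address holds the most-significant byte.
The bytes are already most-significant first: 0xD280.
Top bit is set, so as a signed 16-bit value this is 0xD280 − 2^16 = -11648.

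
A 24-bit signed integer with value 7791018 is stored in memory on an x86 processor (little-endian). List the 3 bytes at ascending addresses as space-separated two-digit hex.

7791018 in hexadecimal, padded to 24 bits, is 0x76E1AA.
Split into bytes (most-significant first): 76 E1 AA.
Little-endian: lowest address holds the least-significant byte.
So at ascending addresses the bytes are AA E1 76.

AA E1 76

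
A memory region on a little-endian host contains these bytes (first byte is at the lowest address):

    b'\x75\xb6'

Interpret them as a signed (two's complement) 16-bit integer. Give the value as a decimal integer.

Little-endian: lowest address holds the least-significant byte.
Reassemble most-significant byte first: B6 75 → 0xB675.
Top bit is set, so as a signed 16-bit value this is 0xB675 − 2^16 = -18827.

-18827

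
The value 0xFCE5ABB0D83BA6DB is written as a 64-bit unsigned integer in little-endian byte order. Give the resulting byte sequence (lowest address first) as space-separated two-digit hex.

DB A6 3B D8 B0 AB E5 FC

Split into bytes (most-significant first): FC E5 AB B0 D8 3B A6 DB.
Little-endian stores the least-significant byte at the lowest address.
So at ascending addresses the bytes are DB A6 3B D8 B0 AB E5 FC.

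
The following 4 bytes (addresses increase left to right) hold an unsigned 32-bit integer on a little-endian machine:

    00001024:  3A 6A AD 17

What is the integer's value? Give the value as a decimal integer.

Little-endian stores the least-significant byte at the lowest address.
Reassemble most-significant byte first: 17 AD 6A 3A → 0x17AD6A3A.
0x17AD6A3A = 397240890.

397240890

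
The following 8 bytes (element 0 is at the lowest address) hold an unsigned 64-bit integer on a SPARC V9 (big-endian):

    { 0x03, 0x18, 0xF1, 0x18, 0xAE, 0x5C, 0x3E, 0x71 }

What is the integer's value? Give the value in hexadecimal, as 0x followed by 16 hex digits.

In big-endian order the high byte comes first in memory.
The bytes are already most-significant first: 0x0318F118AE5C3E71.

0x0318F118AE5C3E71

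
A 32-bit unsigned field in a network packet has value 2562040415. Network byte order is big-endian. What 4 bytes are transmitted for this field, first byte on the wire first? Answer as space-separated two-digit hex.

98 B5 A2 5F

2562040415 in hexadecimal, padded to 32 bits, is 0x98B5A25F.
Split into bytes (most-significant first): 98 B5 A2 5F.
In big-endian order the high byte comes first in memory.
So the memory order matches the most-significant-first order: 98 B5 A2 5F.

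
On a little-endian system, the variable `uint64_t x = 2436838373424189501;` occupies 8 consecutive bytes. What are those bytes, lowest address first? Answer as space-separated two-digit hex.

2436838373424189501 in hexadecimal, padded to 64 bits, is 0x21D16396F6FD503D.
Split into bytes (most-significant first): 21 D1 63 96 F6 FD 50 3D.
Little-endian stores the least-significant byte at the lowest address.
So at ascending addresses the bytes are 3D 50 FD F6 96 63 D1 21.

3D 50 FD F6 96 63 D1 21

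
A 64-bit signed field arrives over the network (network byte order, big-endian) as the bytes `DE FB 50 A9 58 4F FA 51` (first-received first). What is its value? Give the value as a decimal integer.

-2379219289873843631

Big-endian stores the most-significant byte at the lowest address.
The bytes are already most-significant first: 0xDEFB50A9584FFA51.
Top bit is set, so as a signed 64-bit value this is 0xDEFB50A9584FFA51 − 2^64 = -2379219289873843631.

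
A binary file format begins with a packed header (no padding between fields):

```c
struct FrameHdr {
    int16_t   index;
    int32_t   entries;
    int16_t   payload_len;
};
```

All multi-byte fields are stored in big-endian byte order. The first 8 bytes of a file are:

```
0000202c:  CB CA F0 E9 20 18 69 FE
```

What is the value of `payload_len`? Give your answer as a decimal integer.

27134

`payload_len` follows `index` (2 B), `entries` (4 B), so it starts at offset 2 + 4 = 6 and occupies 2 bytes.
Bytes at offsets 6..7: 69 FE.
In big-endian order the high byte comes first in memory.
The bytes are already most-significant first: 0x69FE.
0x69FE = 27134.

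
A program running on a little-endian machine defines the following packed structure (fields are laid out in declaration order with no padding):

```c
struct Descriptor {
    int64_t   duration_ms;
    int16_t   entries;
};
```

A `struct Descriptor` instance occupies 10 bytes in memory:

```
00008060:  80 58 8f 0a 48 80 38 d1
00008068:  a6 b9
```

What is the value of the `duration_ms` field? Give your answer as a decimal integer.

`duration_ms` is the first field, at byte offset 0, occupying 8 bytes.
Bytes at offsets 0..7: 80 58 8F 0A 48 80 38 D1.
In little-endian order the low byte comes first in memory.
Reassemble most-significant byte first: D1 38 80 48 0A 8F 58 80 → 0xD13880480A8F5880.
Top bit is set, so as a signed 64-bit value this is 0xD13880480A8F5880 − 2^64 = -3370803274183649152.

-3370803274183649152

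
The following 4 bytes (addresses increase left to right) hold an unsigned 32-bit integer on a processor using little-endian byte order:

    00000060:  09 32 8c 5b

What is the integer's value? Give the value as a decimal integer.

Little-endian stores the least-significant byte at the lowest address.
Reassemble most-significant byte first: 5B 8C 32 09 → 0x5B8C3209.
0x5B8C3209 = 1535914505.

1535914505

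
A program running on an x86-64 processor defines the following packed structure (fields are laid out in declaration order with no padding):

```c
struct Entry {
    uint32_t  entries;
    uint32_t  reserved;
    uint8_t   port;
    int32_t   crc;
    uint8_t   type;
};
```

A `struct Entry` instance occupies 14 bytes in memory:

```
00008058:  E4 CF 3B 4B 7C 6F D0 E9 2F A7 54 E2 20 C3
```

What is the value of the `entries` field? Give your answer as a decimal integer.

`entries` is the first field, at byte offset 0, occupying 4 bytes.
Bytes at offsets 0..3: E4 CF 3B 4B.
In little-endian order the low byte comes first in memory.
Reassemble most-significant byte first: 4B 3B CF E4 → 0x4B3BCFE4.
0x4B3BCFE4 = 1262211044.

1262211044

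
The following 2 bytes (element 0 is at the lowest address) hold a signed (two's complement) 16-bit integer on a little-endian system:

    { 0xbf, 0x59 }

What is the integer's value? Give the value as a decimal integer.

Little-endian stores the least-significant byte at the lowest address.
Reassemble most-significant byte first: 59 BF → 0x59BF.
0x59BF = 22975.

22975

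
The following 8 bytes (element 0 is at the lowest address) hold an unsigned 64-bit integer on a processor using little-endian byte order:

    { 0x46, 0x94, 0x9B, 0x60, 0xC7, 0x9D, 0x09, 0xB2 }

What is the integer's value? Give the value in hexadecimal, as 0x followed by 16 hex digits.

0xB2099DC7609B9446

Little-endian: lowest address holds the least-significant byte.
Reassemble most-significant byte first: B2 09 9D C7 60 9B 94 46 → 0xB2099DC7609B9446.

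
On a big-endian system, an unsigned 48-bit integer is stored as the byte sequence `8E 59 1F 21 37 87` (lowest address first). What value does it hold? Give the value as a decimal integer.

Big-endian: lowest address holds the most-significant byte.
The bytes are already most-significant first: 0x8E591F213787.
0x8E591F213787 = 156513425504135.

156513425504135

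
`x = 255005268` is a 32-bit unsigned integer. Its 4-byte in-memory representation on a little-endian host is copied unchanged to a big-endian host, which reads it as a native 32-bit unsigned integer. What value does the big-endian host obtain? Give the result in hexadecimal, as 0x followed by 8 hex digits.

0x5412330F

255005268 in 32-bit hexadecimal is 0x0F331254.
Stored little-endian, the bytes at ascending addresses are 54 12 33 0F.
Read back as big-endian, the last byte is least significant, giving 0x5412330F.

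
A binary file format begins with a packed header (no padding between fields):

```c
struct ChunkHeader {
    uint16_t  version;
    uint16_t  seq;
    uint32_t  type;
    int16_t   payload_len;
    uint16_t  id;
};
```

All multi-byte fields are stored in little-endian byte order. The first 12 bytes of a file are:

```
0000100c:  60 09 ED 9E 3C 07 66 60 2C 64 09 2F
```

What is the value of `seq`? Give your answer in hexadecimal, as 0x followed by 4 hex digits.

`seq` follows `version` (2 bytes), so it starts at byte offset 2 and occupies 2 bytes.
Bytes at offsets 2..3: ED 9E.
Little-endian: lowest address holds the least-significant byte.
Reassemble most-significant byte first: 9E ED → 0x9EED.

0x9EED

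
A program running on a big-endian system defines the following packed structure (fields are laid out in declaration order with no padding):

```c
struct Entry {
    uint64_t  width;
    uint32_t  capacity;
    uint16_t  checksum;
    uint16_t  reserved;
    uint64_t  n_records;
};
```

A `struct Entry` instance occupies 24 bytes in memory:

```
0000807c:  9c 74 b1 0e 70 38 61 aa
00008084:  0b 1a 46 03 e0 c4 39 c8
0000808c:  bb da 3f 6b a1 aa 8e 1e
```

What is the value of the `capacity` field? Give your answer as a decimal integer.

186271235

`capacity` follows `width` (8 bytes), so it starts at byte offset 8 and occupies 4 bytes.
Bytes at offsets 8..11: 0B 1A 46 03.
Big-endian: lowest address holds the most-significant byte.
The bytes are already most-significant first: 0x0B1A4603.
0x0B1A4603 = 186271235.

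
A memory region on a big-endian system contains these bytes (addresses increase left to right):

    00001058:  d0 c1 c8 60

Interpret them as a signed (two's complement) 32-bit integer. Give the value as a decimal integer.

In big-endian order the high byte comes first in memory.
The bytes are already most-significant first: 0xD0C1C860.
Top bit is set, so as a signed 32-bit value this is 0xD0C1C860 − 2^32 = -792606624.

-792606624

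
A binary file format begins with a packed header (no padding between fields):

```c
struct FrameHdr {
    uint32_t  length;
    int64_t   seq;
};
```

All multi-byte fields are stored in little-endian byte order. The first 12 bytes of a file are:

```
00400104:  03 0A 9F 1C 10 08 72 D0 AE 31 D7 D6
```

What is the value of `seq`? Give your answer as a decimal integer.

-2965847202708977648

`seq` follows `length` (4 bytes), so it starts at byte offset 4 and occupies 8 bytes.
Bytes at offsets 4..11: 10 08 72 D0 AE 31 D7 D6.
Little-endian stores the least-significant byte at the lowest address.
Reassemble most-significant byte first: D6 D7 31 AE D0 72 08 10 → 0xD6D731AED0720810.
Top bit is set, so as a signed 64-bit value this is 0xD6D731AED0720810 − 2^64 = -2965847202708977648.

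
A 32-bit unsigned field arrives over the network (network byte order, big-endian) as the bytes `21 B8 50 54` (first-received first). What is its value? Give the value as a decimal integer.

Big-endian: lowest address holds the most-significant byte.
The bytes are already most-significant first: 0x21B85054.
0x21B85054 = 565727316.

565727316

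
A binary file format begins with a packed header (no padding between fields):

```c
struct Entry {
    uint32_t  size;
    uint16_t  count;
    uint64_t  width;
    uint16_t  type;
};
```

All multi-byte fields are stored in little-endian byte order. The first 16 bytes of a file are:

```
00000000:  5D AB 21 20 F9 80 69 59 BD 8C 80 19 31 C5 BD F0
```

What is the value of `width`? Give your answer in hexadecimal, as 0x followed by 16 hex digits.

`width` follows `size` (4 B), `count` (2 B), so it starts at offset 4 + 2 = 6 and occupies 8 bytes.
Bytes at offsets 6..13: 69 59 BD 8C 80 19 31 C5.
Little-endian: lowest address holds the least-significant byte.
Reassemble most-significant byte first: C5 31 19 80 8C BD 59 69 → 0xC53119808CBD5969.

0xC53119808CBD5969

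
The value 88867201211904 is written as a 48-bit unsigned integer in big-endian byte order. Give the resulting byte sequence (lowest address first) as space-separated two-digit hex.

50 D3 01 F5 DE 00

88867201211904 in hexadecimal, padded to 48 bits, is 0x50D301F5DE00.
Split into bytes (most-significant first): 50 D3 01 F5 DE 00.
Big-endian stores the most-significant byte at the lowest address.
So the memory order matches the most-significant-first order: 50 D3 01 F5 DE 00.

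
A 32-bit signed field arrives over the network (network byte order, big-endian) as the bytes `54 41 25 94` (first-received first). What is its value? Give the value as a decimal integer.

In big-endian order the high byte comes first in memory.
The bytes are already most-significant first: 0x54412594.
0x54412594 = 1413555604.

1413555604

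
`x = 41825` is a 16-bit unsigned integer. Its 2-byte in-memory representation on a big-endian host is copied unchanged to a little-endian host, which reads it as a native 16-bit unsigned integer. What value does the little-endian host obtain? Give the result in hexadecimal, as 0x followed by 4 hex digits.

0x61A3

41825 in 16-bit hexadecimal is 0xA361.
Stored big-endian, the bytes at ascending addresses are A3 61.
Read back as little-endian, the first byte is least significant, giving 0x61A3.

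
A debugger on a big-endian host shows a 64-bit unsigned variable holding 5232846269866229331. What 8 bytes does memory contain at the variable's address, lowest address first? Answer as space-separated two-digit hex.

48 9E CD F5 27 9A BE 53

5232846269866229331 in hexadecimal, padded to 64 bits, is 0x489ECDF5279ABE53.
Split into bytes (most-significant first): 48 9E CD F5 27 9A BE 53.
In big-endian order the high byte comes first in memory.
So the memory order matches the most-significant-first order: 48 9E CD F5 27 9A BE 53.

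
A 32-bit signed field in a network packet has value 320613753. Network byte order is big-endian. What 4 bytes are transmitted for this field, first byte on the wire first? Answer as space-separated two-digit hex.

320613753 in hexadecimal, padded to 32 bits, is 0x131C2D79.
Split into bytes (most-significant first): 13 1C 2D 79.
Big-endian stores the most-significant byte at the lowest address.
So the memory order matches the most-significant-first order: 13 1C 2D 79.

13 1C 2D 79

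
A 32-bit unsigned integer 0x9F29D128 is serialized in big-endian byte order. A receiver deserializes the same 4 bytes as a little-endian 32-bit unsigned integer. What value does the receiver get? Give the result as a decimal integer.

684796319

Stored big-endian, the bytes at ascending addresses are 9F 29 D1 28.
Read back as little-endian, the first byte is least significant, giving 0x28D1299F.
0x28D1299F = 684796319.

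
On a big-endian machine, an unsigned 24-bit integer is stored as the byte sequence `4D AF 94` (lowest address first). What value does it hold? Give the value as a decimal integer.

5091220

Big-endian: lowest address holds the most-significant byte.
The bytes are already most-significant first: 0x4DAF94.
0x4DAF94 = 5091220.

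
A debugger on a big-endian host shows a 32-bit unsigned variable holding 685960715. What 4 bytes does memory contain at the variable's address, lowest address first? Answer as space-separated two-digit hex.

28 E2 EE 0B

685960715 in hexadecimal, padded to 32 bits, is 0x28E2EE0B.
Split into bytes (most-significant first): 28 E2 EE 0B.
Big-endian: lowest address holds the most-significant byte.
So the memory order matches the most-significant-first order: 28 E2 EE 0B.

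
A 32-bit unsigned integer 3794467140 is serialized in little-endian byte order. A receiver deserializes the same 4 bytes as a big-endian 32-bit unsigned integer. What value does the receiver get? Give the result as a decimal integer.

3794467140 in 32-bit hexadecimal is 0xE22AF944.
Stored little-endian, the bytes at ascending addresses are 44 F9 2A E2.
Read back as big-endian, the last byte is least significant, giving 0x44F92AE2.
0x44F92AE2 = 1157180130.

1157180130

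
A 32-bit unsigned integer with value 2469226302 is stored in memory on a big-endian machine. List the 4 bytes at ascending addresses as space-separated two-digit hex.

93 2D 67 3E

2469226302 in hexadecimal, padded to 32 bits, is 0x932D673E.
Split into bytes (most-significant first): 93 2D 67 3E.
Big-endian: lowest address holds the most-significant byte.
So the memory order matches the most-significant-first order: 93 2D 67 3E.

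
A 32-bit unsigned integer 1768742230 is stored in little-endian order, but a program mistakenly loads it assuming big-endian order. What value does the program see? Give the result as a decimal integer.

1768742230 in 32-bit hexadecimal is 0x696CDD56.
Stored little-endian, the bytes at ascending addresses are 56 DD 6C 69.
Read back as big-endian, the last byte is least significant, giving 0x56DD6C69.
0x56DD6C69 = 1457351785.

1457351785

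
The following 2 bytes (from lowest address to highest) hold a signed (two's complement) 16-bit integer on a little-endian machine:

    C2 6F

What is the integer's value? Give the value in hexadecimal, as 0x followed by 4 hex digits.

0x6FC2

Little-endian stores the least-significant byte at the lowest address.
Reassemble most-significant byte first: 6F C2 → 0x6FC2.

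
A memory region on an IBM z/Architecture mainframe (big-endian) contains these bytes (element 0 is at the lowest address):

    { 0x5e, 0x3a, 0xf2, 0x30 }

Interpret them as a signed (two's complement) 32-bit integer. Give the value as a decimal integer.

Big-endian: lowest address holds the most-significant byte.
The bytes are already most-significant first: 0x5E3AF230.
0x5E3AF230 = 1580921392.

1580921392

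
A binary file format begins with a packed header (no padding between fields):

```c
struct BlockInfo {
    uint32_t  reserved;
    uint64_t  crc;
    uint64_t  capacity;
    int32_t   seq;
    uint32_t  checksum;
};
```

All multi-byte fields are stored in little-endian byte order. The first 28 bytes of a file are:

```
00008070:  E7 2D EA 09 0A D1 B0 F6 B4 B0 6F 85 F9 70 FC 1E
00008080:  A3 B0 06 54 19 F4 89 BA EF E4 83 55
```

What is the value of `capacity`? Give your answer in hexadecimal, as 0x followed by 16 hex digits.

`capacity` follows `reserved` (4 B), `crc` (8 B), so it starts at offset 4 + 8 = 12 and occupies 8 bytes.
Bytes at offsets 12..19: F9 70 FC 1E A3 B0 06 54.
In little-endian order the low byte comes first in memory.
Reassemble most-significant byte first: 54 06 B0 A3 1E FC 70 F9 → 0x5406B0A31EFC70F9.

0x5406B0A31EFC70F9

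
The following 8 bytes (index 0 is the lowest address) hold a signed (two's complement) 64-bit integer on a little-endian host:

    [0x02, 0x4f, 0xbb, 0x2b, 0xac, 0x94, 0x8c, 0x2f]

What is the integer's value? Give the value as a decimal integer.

Little-endian stores the least-significant byte at the lowest address.
Reassemble most-significant byte first: 2F 8C 94 AC 2B BB 4F 02 → 0x2F8C94AC2BBB4F02.
0x2F8C94AC2BBB4F02 = 3426276883711086338.

3426276883711086338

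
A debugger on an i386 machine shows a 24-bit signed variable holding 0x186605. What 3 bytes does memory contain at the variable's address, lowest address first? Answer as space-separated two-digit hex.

Split into bytes (most-significant first): 18 66 05.
Little-endian: lowest address holds the least-significant byte.
So at ascending addresses the bytes are 05 66 18.

05 66 18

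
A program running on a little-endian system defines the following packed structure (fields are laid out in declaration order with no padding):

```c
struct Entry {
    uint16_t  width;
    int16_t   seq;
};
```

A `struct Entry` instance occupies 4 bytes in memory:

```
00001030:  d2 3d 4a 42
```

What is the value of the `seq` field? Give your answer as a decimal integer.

16970

`seq` follows `width` (2 bytes), so it starts at byte offset 2 and occupies 2 bytes.
Bytes at offsets 2..3: 4A 42.
Little-endian: lowest address holds the least-significant byte.
Reassemble most-significant byte first: 42 4A → 0x424A.
0x424A = 16970.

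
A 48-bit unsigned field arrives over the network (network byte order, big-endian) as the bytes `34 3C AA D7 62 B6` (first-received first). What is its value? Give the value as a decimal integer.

Big-endian stores the most-significant byte at the lowest address.
The bytes are already most-significant first: 0x343CAAD762B6.
0x343CAAD762B6 = 57435168924342.

57435168924342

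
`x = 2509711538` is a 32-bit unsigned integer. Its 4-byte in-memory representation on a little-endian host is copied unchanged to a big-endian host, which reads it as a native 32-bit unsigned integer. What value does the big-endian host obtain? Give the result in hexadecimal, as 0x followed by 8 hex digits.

2509711538 in 32-bit hexadecimal is 0x959728B2.
Stored little-endian, the bytes at ascending addresses are B2 28 97 95.
Read back as big-endian, the last byte is least significant, giving 0xB2289795.

0xB2289795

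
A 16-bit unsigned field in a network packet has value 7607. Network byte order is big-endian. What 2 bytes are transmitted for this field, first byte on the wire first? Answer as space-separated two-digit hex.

1D B7

7607 in hexadecimal, padded to 16 bits, is 0x1DB7.
Split into bytes (most-significant first): 1D B7.
Big-endian: lowest address holds the most-significant byte.
So the memory order matches the most-significant-first order: 1D B7.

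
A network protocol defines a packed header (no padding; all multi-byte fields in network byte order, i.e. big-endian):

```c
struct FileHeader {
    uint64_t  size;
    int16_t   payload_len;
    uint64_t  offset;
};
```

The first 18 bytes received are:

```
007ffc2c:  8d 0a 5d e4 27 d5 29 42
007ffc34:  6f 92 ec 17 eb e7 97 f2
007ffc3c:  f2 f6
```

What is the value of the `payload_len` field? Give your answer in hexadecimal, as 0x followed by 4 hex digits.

0x6F92

`payload_len` follows `size` (8 bytes), so it starts at byte offset 8 and occupies 2 bytes.
Bytes at offsets 8..9: 6F 92.
Big-endian stores the most-significant byte at the lowest address.
The bytes are already most-significant first: 0x6F92.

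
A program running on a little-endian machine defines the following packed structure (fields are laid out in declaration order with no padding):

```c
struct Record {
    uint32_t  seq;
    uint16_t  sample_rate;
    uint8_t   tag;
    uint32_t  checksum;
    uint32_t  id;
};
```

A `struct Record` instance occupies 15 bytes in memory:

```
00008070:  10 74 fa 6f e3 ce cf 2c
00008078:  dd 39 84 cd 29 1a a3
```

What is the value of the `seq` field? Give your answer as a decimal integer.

`seq` is the first field, at byte offset 0, occupying 4 bytes.
Bytes at offsets 0..3: 10 74 FA 6F.
In little-endian order the low byte comes first in memory.
Reassemble most-significant byte first: 6F FA 74 10 → 0x6FFA7410.
0x6FFA7410 = 1878684688.

1878684688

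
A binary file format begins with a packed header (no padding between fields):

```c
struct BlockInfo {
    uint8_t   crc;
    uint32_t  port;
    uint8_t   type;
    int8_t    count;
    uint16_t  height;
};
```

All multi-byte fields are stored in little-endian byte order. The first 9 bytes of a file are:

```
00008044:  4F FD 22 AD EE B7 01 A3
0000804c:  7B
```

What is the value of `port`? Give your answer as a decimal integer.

`port` follows `crc` (1 byte), so it starts at byte offset 1 and occupies 4 bytes.
Bytes at offsets 1..4: FD 22 AD EE.
Little-endian stores the least-significant byte at the lowest address.
Reassemble most-significant byte first: EE AD 22 FD → 0xEEAD22FD.
0xEEAD22FD = 4004324093.

4004324093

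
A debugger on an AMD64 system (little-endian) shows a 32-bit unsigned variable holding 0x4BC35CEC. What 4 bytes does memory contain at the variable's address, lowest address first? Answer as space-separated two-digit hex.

Split into bytes (most-significant first): 4B C3 5C EC.
Little-endian stores the least-significant byte at the lowest address.
So at ascending addresses the bytes are EC 5C C3 4B.

EC 5C C3 4B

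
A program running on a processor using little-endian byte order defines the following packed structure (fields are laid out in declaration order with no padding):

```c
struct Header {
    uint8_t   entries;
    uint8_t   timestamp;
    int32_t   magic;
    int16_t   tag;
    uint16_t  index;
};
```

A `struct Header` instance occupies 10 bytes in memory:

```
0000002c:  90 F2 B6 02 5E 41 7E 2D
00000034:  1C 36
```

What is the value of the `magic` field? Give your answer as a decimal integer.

`magic` follows `entries` (1 B), `timestamp` (1 B), so it starts at offset 1 + 1 = 2 and occupies 4 bytes.
Bytes at offsets 2..5: B6 02 5E 41.
Little-endian stores the least-significant byte at the lowest address.
Reassemble most-significant byte first: 41 5E 02 B6 → 0x415E02B6.
0x415E02B6 = 1096680118.

1096680118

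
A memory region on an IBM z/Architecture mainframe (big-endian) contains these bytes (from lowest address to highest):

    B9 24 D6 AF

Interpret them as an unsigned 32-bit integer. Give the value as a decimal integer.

In big-endian order the high byte comes first in memory.
The bytes are already most-significant first: 0xB924D6AF.
0xB924D6AF = 3106199215.

3106199215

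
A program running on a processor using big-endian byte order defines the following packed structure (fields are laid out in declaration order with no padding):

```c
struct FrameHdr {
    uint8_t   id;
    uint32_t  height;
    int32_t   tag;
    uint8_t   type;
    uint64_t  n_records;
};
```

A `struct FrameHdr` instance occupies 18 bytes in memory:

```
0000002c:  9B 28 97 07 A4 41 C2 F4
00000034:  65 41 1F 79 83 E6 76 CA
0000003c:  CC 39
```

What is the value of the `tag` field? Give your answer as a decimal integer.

1103295589

`tag` follows `id` (1 B), `height` (4 B), so it starts at offset 1 + 4 = 5 and occupies 4 bytes.
Bytes at offsets 5..8: 41 C2 F4 65.
In big-endian order the high byte comes first in memory.
The bytes are already most-significant first: 0x41C2F465.
0x41C2F465 = 1103295589.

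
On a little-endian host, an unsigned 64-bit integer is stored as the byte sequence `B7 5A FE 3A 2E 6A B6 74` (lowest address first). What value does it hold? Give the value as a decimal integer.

8410026100951767735

Little-endian stores the least-significant byte at the lowest address.
Reassemble most-significant byte first: 74 B6 6A 2E 3A FE 5A B7 → 0x74B66A2E3AFE5AB7.
0x74B66A2E3AFE5AB7 = 8410026100951767735.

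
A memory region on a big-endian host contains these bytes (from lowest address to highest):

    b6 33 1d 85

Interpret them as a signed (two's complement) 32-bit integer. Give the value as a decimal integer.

Big-endian stores the most-significant byte at the lowest address.
The bytes are already most-significant first: 0xB6331D85.
Top bit is set, so as a signed 32-bit value this is 0xB6331D85 − 2^32 = -1238164091.

-1238164091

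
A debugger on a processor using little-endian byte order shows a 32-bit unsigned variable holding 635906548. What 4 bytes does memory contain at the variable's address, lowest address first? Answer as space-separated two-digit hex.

635906548 in hexadecimal, padded to 32 bits, is 0x25E729F4.
Split into bytes (most-significant first): 25 E7 29 F4.
Little-endian stores the least-significant byte at the lowest address.
So at ascending addresses the bytes are F4 29 E7 25.

F4 29 E7 25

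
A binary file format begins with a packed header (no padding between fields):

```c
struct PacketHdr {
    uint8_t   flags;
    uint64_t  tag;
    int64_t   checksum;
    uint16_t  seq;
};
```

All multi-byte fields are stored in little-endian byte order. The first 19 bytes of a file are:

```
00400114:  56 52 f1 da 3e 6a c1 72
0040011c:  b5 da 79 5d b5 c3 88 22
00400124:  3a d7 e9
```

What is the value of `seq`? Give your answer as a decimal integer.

`seq` follows `flags` (1 B), `tag` (8 B), `checksum` (8 B), so it starts at offset 1 + 8 + 8 = 17 and occupies 2 bytes.
Bytes at offsets 17..18: D7 E9.
Little-endian: lowest address holds the least-significant byte.
Reassemble most-significant byte first: E9 D7 → 0xE9D7.
0xE9D7 = 59863.

59863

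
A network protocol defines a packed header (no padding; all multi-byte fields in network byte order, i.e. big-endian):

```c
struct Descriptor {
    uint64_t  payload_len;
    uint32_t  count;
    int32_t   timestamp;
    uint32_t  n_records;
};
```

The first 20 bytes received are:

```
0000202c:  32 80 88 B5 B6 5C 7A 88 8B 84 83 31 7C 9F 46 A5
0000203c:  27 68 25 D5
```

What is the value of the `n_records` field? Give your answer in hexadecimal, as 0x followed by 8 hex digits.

`n_records` follows `payload_len` (8 B), `count` (4 B), `timestamp` (4 B), so it starts at offset 8 + 4 + 4 = 16 and occupies 4 bytes.
Bytes at offsets 16..19: 27 68 25 D5.
Big-endian stores the most-significant byte at the lowest address.
The bytes are already most-significant first: 0x276825D5.

0x276825D5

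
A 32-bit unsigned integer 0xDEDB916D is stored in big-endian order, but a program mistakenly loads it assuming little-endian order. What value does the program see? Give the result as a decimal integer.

1838275550

Stored big-endian, the bytes at ascending addresses are DE DB 91 6D.
Read back as little-endian, the first byte is least significant, giving 0x6D91DBDE.
0x6D91DBDE = 1838275550.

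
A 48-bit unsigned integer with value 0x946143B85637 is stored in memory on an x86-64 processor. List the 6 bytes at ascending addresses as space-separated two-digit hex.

37 56 B8 43 61 94

Split into bytes (most-significant first): 94 61 43 B8 56 37.
Little-endian stores the least-significant byte at the lowest address.
So at ascending addresses the bytes are 37 56 B8 43 61 94.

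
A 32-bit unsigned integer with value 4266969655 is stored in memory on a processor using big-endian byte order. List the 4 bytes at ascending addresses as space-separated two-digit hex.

4266969655 in hexadecimal, padded to 32 bits, is 0xFE54CA37.
Split into bytes (most-significant first): FE 54 CA 37.
Big-endian: lowest address holds the most-significant byte.
So the memory order matches the most-significant-first order: FE 54 CA 37.

FE 54 CA 37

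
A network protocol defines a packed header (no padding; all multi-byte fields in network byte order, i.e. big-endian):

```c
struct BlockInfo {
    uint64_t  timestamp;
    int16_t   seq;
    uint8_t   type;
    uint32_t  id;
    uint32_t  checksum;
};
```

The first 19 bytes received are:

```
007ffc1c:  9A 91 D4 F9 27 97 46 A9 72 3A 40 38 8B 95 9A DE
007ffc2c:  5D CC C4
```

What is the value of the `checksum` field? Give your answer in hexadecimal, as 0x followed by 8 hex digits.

0xDE5DCCC4

`checksum` follows `timestamp` (8 B), `seq` (2 B), `type` (1 B), `id` (4 B), so it starts at offset 8 + 2 + 1 + 4 = 15 and occupies 4 bytes.
Bytes at offsets 15..18: DE 5D CC C4.
Big-endian: lowest address holds the most-significant byte.
The bytes are already most-significant first: 0xDE5DCCC4.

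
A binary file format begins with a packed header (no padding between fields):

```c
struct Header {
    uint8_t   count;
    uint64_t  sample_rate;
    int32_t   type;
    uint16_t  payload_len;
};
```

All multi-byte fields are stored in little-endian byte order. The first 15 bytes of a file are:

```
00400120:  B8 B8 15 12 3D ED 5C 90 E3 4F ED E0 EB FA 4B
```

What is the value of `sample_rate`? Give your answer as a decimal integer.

16397708417257575864

`sample_rate` follows `count` (1 byte), so it starts at byte offset 1 and occupies 8 bytes.
Bytes at offsets 1..8: B8 15 12 3D ED 5C 90 E3.
Little-endian: lowest address holds the least-significant byte.
Reassemble most-significant byte first: E3 90 5C ED 3D 12 15 B8 → 0xE3905CED3D1215B8.
0xE3905CED3D1215B8 = 16397708417257575864.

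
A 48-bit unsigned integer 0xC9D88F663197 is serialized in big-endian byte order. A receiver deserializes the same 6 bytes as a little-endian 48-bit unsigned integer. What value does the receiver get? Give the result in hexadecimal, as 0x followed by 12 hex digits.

Stored big-endian, the bytes at ascending addresses are C9 D8 8F 66 31 97.
Read back as little-endian, the first byte is least significant, giving 0x9731668FD8C9.

0x9731668FD8C9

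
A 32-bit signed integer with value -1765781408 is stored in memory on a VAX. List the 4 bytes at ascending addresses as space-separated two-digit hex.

60 50 C0 96

Two's complement of -1765781408 in 32 bits: 1765781408 = 0x693FAFA0; invert → 0x96C0505F; add 1 → 0x96C05060.
Split into bytes (most-significant first): 96 C0 50 60.
In little-endian order the low byte comes first in memory.
So at ascending addresses the bytes are 60 50 C0 96.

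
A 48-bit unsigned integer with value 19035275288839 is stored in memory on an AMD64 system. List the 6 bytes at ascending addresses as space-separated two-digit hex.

19035275288839 in hexadecimal, padded to 48 bits, is 0x114FFED26107.
Split into bytes (most-significant first): 11 4F FE D2 61 07.
Little-endian stores the least-significant byte at the lowest address.
So at ascending addresses the bytes are 07 61 D2 FE 4F 11.

07 61 D2 FE 4F 11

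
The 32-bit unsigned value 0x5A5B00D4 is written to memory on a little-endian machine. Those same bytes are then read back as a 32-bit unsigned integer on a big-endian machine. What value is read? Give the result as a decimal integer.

3556793178

Stored little-endian, the bytes at ascending addresses are D4 00 5B 5A.
Read back as big-endian, the last byte is least significant, giving 0xD4005B5A.
0xD4005B5A = 3556793178.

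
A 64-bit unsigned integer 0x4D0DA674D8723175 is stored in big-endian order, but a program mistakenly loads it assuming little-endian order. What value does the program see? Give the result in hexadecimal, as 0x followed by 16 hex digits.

Stored big-endian, the bytes at ascending addresses are 4D 0D A6 74 D8 72 31 75.
Read back as little-endian, the first byte is least significant, giving 0x753172D874A60D4D.

0x753172D874A60D4D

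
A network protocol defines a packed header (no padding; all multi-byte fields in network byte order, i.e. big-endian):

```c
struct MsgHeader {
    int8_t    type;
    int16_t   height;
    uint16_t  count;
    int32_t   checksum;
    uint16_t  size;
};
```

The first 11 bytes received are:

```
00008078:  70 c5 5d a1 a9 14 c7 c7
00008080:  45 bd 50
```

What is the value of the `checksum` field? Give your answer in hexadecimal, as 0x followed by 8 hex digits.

`checksum` follows `type` (1 B), `height` (2 B), `count` (2 B), so it starts at offset 1 + 2 + 2 = 5 and occupies 4 bytes.
Bytes at offsets 5..8: 14 C7 C7 45.
Big-endian stores the most-significant byte at the lowest address.
The bytes are already most-significant first: 0x14C7C745.

0x14C7C745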